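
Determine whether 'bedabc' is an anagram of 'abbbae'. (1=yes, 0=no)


Sort characters of 'bedabc': 'abbcde'
Sort characters of 'abbbae': 'aabbbe'
Sorted forms differ -> they are NOT anagrams
Result: 0

0


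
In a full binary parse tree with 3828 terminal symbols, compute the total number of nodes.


Leaf nodes (terminals): 3828
Internal nodes = n - 1 = 3828 - 1 = 3827
Total = leaves + internal = 3828 + 3827 = 7655

7655


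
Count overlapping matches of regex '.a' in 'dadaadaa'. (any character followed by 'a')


Pattern: .a means any character followed by 'a'.
Scanning 'dadaadaa' position-by-position:
  Pos 0: window 'da' -> MATCH
  Pos 1: window 'ad' -> no
  Pos 2: window 'da' -> MATCH
  Pos 3: window 'aa' -> MATCH
  Pos 4: window 'ad' -> no
  Pos 5: window 'da' -> MATCH
  Pos 6: window 'aa' -> MATCH
  Pos 7: window 'a' -> no
Total matches: 5

5


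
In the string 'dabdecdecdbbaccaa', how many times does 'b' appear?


Scanning 'dabdecdecdbbaccaa' for 'b':
  Position 2: 'b' -> MATCH (count: 1)
  Position 10: 'b' -> MATCH (count: 2)
  Position 11: 'b' -> MATCH (count: 3)
Total occurrences of 'b': 3

3


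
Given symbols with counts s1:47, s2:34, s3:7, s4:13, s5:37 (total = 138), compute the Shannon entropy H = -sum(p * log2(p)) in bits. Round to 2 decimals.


Computing entropy H = -sum(p_i * log2(p_i)):
  s1: p = 47/138 = 0.3406, -p*log2(p) = 0.5292
  s2: p = 34/138 = 0.2464, -p*log2(p) = 0.4979
  s3: p = 7/138 = 0.0507, -p*log2(p) = 0.2182
  s4: p = 13/138 = 0.0942, -p*log2(p) = 0.3211
  s5: p = 37/138 = 0.2681, -p*log2(p) = 0.5092
H = sum of terms = 2.0756
Rounded to 2 decimals: 2.08

2.08


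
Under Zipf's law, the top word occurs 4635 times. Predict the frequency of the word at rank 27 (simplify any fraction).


Zipf's law: freq(rank) = f1 / rank
f1 = 4635, rank = 27
freq = 4635 / 27
GCD(4635, 27) = 9
Simplified: 515/3

515/3


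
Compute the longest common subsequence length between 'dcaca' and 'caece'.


DP table for LCS of 'dcaca' and 'caece':
       c  a  e  c  e
    0  0  0  0  0  0
  d 0  0  0  0  0  0
  c 0  1  1  1  1  1
  a 0  1  2  2  2  2
  c 0  1  2  2  3  3
  a 0  1  2  2  3  3
LCS: 'cac'
LCS length = 3

3


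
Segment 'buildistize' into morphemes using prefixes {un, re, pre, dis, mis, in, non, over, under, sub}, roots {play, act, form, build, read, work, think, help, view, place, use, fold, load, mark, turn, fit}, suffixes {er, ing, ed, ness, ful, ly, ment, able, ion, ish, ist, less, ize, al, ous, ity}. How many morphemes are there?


Segmenting 'buildistize' against the inventory:
  'build' -> root (morpheme 1)
  'ist' -> suffix (morpheme 2)
  'ize' -> suffix (morpheme 3)
Total morphemes: 3

3


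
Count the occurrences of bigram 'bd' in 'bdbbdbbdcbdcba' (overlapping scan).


Scanning 'bdbbdbbdcbdcba' for bigram 'bd':
  Position 0: 'bd' -> MATCH
  Position 1: 'db' -> no
  Position 2: 'bb' -> no
  Position 3: 'bd' -> MATCH
  Position 4: 'db' -> no
  Position 5: 'bb' -> no
  Position 6: 'bd' -> MATCH
  Position 7: 'dc' -> no
  Position 8: 'cb' -> no
  Position 9: 'bd' -> MATCH
  Position 10: 'dc' -> no
  Position 11: 'cb' -> no
  Position 12: 'ba' -> no
Total matches: 4

4


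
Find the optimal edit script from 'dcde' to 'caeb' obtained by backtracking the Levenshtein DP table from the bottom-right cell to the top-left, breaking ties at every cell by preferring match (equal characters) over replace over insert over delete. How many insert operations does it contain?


Edit distance = 3. Backtracking from cell (4, 4) with preference match > replace > insert > delete,
then listing the resulting alignment 'dcde' -> 'caeb' left to right:
  Step 1: delete 'd'
  Step 2: keep 'c'
  Step 3: replace d->a
  Step 4: keep 'e'
  Step 5: insert 'b' [insertion #1]
Total insertions: 1

1


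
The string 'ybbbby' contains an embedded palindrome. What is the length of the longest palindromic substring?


Scanning 'ybbbby' for palindromic substrings.
Substring at positions 0-5: 'ybbbby'.
Check: reverse('ybbbby') = 'ybbbby' -> palindrome confirmed.
No longer palindromic substring exists; longest length = 6

6


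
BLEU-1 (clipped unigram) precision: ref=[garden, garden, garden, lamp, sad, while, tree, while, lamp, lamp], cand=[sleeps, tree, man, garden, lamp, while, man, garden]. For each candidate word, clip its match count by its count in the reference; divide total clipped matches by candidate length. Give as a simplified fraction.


Reference word counts: {'garden': 3, 'lamp': 3, 'sad': 1, 'tree': 1, 'while': 2}
Checking each candidate word (with clipping):
  'sleeps' -> not in reference -> no match (matches: 0)
  'tree' -> in reference (ref count 1, used 1/1) -> match (matches: 1)
  'man' -> not in reference -> no match (matches: 1)
  'garden' -> in reference (ref count 3, used 1/3) -> match (matches: 2)
  'lamp' -> in reference (ref count 3, used 1/3) -> match (matches: 3)
  'while' -> in reference (ref count 2, used 1/2) -> match (matches: 4)
  'man' -> not in reference -> no match (matches: 4)
  'garden' -> in reference (ref count 3, used 2/3) -> match (matches: 5)
Clipped matches: 5, Candidate length: 8
Precision = 5/8

5/8


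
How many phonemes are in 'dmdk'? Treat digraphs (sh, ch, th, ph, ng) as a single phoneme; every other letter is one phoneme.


Parsing 'dmdk' greedily, digraphs first:
  'd' -> consonant phoneme (phonemes so far: 1)
  'm' -> consonant phoneme (phonemes so far: 2)
  'd' -> consonant phoneme (phonemes so far: 3)
  'k' -> consonant phoneme (phonemes so far: 4)
Total phonemes: 4

4


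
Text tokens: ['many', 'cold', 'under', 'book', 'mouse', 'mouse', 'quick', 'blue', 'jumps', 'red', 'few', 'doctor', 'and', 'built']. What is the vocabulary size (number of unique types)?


Listing all tokens and tracking unique types:
  Token 1: 'many' -> NEW (unique so far: 1)
  Token 2: 'cold' -> NEW (unique so far: 2)
  Token 3: 'under' -> NEW (unique so far: 3)
  Token 4: 'book' -> NEW (unique so far: 4)
  Token 5: 'mouse' -> NEW (unique so far: 5)
  Token 6: 'mouse' -> duplicate (unique so far: 5)
  Token 7: 'quick' -> NEW (unique so far: 6)
  Token 8: 'blue' -> NEW (unique so far: 7)
  Token 9: 'jumps' -> NEW (unique so far: 8)
  Token 10: 'red' -> NEW (unique so far: 9)
  Token 11: 'few' -> NEW (unique so far: 10)
  Token 12: 'doctor' -> NEW (unique so far: 11)
  Token 13: 'and' -> NEW (unique so far: 12)
  Token 14: 'built' -> NEW (unique so far: 13)
Unique types: ('and', 'blue', 'book', 'built', 'cold', 'doctor', 'few', 'jumps', 'many', 'mouse', 'quick', 'red', 'under')
Vocabulary size: 13

13


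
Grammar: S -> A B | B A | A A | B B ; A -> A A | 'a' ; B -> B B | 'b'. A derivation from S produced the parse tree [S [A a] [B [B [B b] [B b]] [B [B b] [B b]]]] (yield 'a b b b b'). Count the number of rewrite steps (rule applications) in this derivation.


Every bracketed nonterminal node [X ...] in the tree is produced by exactly one rule application.
Reading the tree off as a leftmost derivation:
  Step 1: S  =>  A B   (applied S -> A B)
  Step 2: A B  =>  a B   (applied A -> a)
  Step 3: a B  =>  a B B   (applied B -> B B)
  Step 4: a B B  =>  a B B B   (applied B -> B B)
  Step 5: a B B B  =>  a b B B   (applied B -> b)
  Step 6: a b B B  =>  a b b B   (applied B -> b)
  Step 7: a b b B  =>  a b b B B   (applied B -> B B)
  Step 8: a b b B B  =>  a b b b B   (applied B -> b)
  Step 9: a b b b B  =>  a b b b b   (applied B -> b)
Final yield: a b b b b
Total rewrite steps: 9

9


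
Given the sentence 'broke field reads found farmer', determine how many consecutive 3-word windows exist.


Word trigrams from [5] words:
  Trigram 1: (broke field reads)
  Trigram 2: (field reads found)
  Trigram 3: (reads found farmer)
Total word trigrams: 5 - 2 = 3

3


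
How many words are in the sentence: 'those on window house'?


Counting words by splitting on spaces:
  Word 1: 'those'
  Word 2: 'on'
  Word 3: 'window'
  Word 4: 'house'
Total words: 4

4


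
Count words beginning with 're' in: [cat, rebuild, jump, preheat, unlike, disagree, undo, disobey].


Checking each word for prefix 're':
  'cat' -> no (count: 0)
  'rebuild' -> YES, starts with 're' (count: 1)
  'jump' -> no (count: 1)
  'preheat' -> no (count: 1)
  'unlike' -> no (count: 1)
  'disagree' -> no (count: 1)
  'undo' -> no (count: 1)
  'disobey' -> no (count: 1)
Total with prefix 're': 1

1


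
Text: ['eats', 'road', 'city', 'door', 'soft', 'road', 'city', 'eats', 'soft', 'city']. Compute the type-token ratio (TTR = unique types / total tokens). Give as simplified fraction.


Tokens: 10
Unique types: ('city', 'door', 'eats', 'road', 'soft') = 5
TTR = 5/10
Simplify: divide both by 5 -> 1/2
TTR = 1/2

1/2


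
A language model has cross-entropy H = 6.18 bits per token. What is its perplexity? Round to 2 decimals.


Perplexity formula: PP = 2^H
H = 6.18
PP = 2^6.18
Decompose: 2^6.18 = 2^6 * 2^0.18
2^6 = 64, 2^0.18 ~ 1.1328839
PP ~ 64 * 1.1328839 = 72.5045696
Rounded to 2 decimals: 72.50

72.50


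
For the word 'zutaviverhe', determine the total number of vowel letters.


Scanning each character of 'zutaviverhe':
  Position 1: 'z' -> consonant (running count: 0)
  Position 2: 'u' -> vowel (running count: 1)
  Position 3: 't' -> consonant (running count: 1)
  Position 4: 'a' -> vowel (running count: 2)
  Position 5: 'v' -> consonant (running count: 2)
  Position 6: 'i' -> vowel (running count: 3)
  Position 7: 'v' -> consonant (running count: 3)
  Position 8: 'e' -> vowel (running count: 4)
  Position 9: 'r' -> consonant (running count: 4)
  Position 10: 'h' -> consonant (running count: 4)
  Position 11: 'e' -> vowel (running count: 5)
Total vowels: 5

5


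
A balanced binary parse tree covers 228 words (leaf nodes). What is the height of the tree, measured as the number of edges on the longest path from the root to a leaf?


In a balanced binary tree with n leaves the deepest leaf is ceil(log2(n)) edges below the root.
log2(228) = 7.8329
ceil(7.8329) = 8
height (edges) = 8

8


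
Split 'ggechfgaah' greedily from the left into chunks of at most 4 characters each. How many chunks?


'ggechfgaah' has 10 characters.
Chunking with max size 4:
  Chunk 1: 'ggec' (positions 0-3)
  Chunk 2: 'hfga' (positions 4-7)
  Chunk 3: 'ah' (positions 8-9)
Total chunks: ceil(10 / 4) = 3

3


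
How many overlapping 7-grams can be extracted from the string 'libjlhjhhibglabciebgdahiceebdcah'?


String 'libjlhjhhibglabciebgdahiceebdcah' has length L = 32.
Number of overlapping n-grams = L - n + 1
Substituting: 32 - 7 + 1 = 26

26


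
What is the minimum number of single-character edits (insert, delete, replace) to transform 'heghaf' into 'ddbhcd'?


Building DP table for s1='heghaf' (len 6) and s2='ddbhcd' (len 6):
       d  d  b  h  c  d
    0  1  2  3  4  5  6
  h 1  1  2  3  3  4  5
  e 2  2  2  3  4  4  5
  g 3  3  3  3  4  5  5
  h 4  4  4  4  3  4  5
  a 5  5  5  5  4  4  5
  f 6  6  6  6  5  5  5
Edit distance = dp[6][6] = 5

5


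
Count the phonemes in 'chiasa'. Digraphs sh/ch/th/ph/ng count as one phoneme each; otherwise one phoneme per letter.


Parsing 'chiasa' greedily, digraphs first:
  'ch' -> digraph (1 consonant phoneme) (phonemes so far: 1)
  'i' -> vowel phoneme (phonemes so far: 2)
  'a' -> vowel phoneme (phonemes so far: 3)
  's' -> consonant phoneme (phonemes so far: 4)
  'a' -> vowel phoneme (phonemes so far: 5)
Total phonemes: 5

5


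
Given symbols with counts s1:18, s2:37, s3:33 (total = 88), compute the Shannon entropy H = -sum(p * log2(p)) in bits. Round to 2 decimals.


Computing entropy H = -sum(p_i * log2(p_i)):
  s1: p = 18/88 = 0.2045, -p*log2(p) = 0.4683
  s2: p = 37/88 = 0.4205, -p*log2(p) = 0.5256
  s3: p = 33/88 = 0.3750, -p*log2(p) = 0.5306
H = sum of terms = 1.5245
Rounded to 2 decimals: 1.52

1.52


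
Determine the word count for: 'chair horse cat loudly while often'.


Counting words by splitting on spaces:
  Word 1: 'chair'
  Word 2: 'horse'
  Word 3: 'cat'
  Word 4: 'loudly'
  Word 5: 'while'
  Word 6: 'often'
Total words: 6

6


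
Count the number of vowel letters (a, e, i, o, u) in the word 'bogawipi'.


Scanning each character of 'bogawipi':
  Position 1: 'b' -> consonant (running count: 0)
  Position 2: 'o' -> vowel (running count: 1)
  Position 3: 'g' -> consonant (running count: 1)
  Position 4: 'a' -> vowel (running count: 2)
  Position 5: 'w' -> consonant (running count: 2)
  Position 6: 'i' -> vowel (running count: 3)
  Position 7: 'p' -> consonant (running count: 3)
  Position 8: 'i' -> vowel (running count: 4)
Total vowels: 4

4


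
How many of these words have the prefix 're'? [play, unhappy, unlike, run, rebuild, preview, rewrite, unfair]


Checking each word for prefix 're':
  'play' -> no (count: 0)
  'unhappy' -> no (count: 0)
  'unlike' -> no (count: 0)
  'run' -> no (count: 0)
  'rebuild' -> YES, starts with 're' (count: 1)
  'preview' -> no (count: 1)
  'rewrite' -> YES, starts with 're' (count: 2)
  'unfair' -> no (count: 2)
Total with prefix 're': 2

2


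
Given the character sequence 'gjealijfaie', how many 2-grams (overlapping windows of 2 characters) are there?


String 'gjealijfaie' has length L = 11.
Number of overlapping n-grams = L - n + 1
Substituting: 11 - 2 + 1 = 10

10


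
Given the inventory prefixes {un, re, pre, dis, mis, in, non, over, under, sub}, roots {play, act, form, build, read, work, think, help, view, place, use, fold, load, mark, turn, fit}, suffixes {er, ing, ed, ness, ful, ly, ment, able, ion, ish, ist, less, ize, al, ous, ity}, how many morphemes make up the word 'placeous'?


Segmenting 'placeous' against the inventory:
  'place' -> root (morpheme 1)
  'ous' -> suffix (morpheme 2)
Total morphemes: 2

2


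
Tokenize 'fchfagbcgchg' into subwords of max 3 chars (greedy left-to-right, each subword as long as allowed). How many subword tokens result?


'fchfagbcgchg' has 12 characters.
Chunking with max size 3:
  Chunk 1: 'fch' (positions 0-2)
  Chunk 2: 'fag' (positions 3-5)
  Chunk 3: 'bcg' (positions 6-8)
  Chunk 4: 'chg' (positions 9-11)
Total chunks: ceil(12 / 3) = 4

4


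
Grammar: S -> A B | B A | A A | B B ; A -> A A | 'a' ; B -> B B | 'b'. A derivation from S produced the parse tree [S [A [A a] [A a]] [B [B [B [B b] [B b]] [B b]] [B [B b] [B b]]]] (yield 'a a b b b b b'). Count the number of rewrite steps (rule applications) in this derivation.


Every bracketed nonterminal node [X ...] in the tree is produced by exactly one rule application.
Reading the tree off as a leftmost derivation:
  Step 1: S  =>  A B   (applied S -> A B)
  Step 2: A B  =>  A A B   (applied A -> A A)
  Step 3: A A B  =>  a A B   (applied A -> a)
  Step 4: a A B  =>  a a B   (applied A -> a)
  Step 5: a a B  =>  a a B B   (applied B -> B B)
  Step 6: a a B B  =>  a a B B B   (applied B -> B B)
  Step 7: a a B B B  =>  a a B B B B   (applied B -> B B)
  Step 8: a a B B B B  =>  a a b B B B   (applied B -> b)
  Step 9: a a b B B B  =>  a a b b B B   (applied B -> b)
  Step 10: a a b b B B  =>  a a b b b B   (applied B -> b)
  Step 11: a a b b b B  =>  a a b b b B B   (applied B -> B B)
  Step 12: a a b b b B B  =>  a a b b b b B   (applied B -> b)
  Step 13: a a b b b b B  =>  a a b b b b b   (applied B -> b)
Final yield: a a b b b b b
Total rewrite steps: 13

13


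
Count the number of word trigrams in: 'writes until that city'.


Word trigrams from [4] words:
  Trigram 1: (writes until that)
  Trigram 2: (until that city)
Total word trigrams: 4 - 2 = 2

2


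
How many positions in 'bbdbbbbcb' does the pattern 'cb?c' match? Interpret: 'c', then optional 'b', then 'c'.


Pattern: cb?c means 'c', then optional 'b', then 'c'.
Scanning 'bbdbbbbcb' position-by-position:
  Pos 0: window 'bbd' -> no
  Pos 1: window 'bdb' -> no
  Pos 2: window 'dbb' -> no
  Pos 3: window 'bbb' -> no
  Pos 4: window 'bbb' -> no
  Pos 5: window 'bbc' -> no
  Pos 6: window 'bcb' -> no
  Pos 7: window 'cb' -> no
  Pos 8: window 'b' -> no
Total matches: 0

0


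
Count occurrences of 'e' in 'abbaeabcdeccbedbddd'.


Scanning 'abbaeabcdeccbedbddd' for 'e':
  Position 4: 'e' -> MATCH (count: 1)
  Position 9: 'e' -> MATCH (count: 2)
  Position 13: 'e' -> MATCH (count: 3)
Total occurrences of 'e': 3

3


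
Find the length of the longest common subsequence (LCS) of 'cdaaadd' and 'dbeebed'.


DP table for LCS of 'cdaaadd' and 'dbeebed':
       d  b  e  e  b  e  d
    0  0  0  0  0  0  0  0
  c 0  0  0  0  0  0  0  0
  d 0  1  1  1  1  1  1  1
  a 0  1  1  1  1  1  1  1
  a 0  1  1  1  1  1  1  1
  a 0  1  1  1  1  1  1  1
  d 0  1  1  1  1  1  1  2
  d 0  1  1  1  1  1  1  2
LCS: 'dd'
LCS length = 2

2


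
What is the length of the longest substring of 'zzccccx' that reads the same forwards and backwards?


Scanning 'zzccccx' for palindromic substrings.
Substring at positions 2-5: 'cccc'.
Check: reverse('cccc') = 'cccc' -> palindrome confirmed.
Neighbouring characters ('z' / 'x') break symmetry, so it cannot extend further.
No longer palindromic substring exists; longest length = 4

4


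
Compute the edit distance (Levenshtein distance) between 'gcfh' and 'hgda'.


Building DP table for s1='gcfh' (len 4) and s2='hgda' (len 4):
       h  g  d  a
    0  1  2  3  4
  g 1  1  1  2  3
  c 2  2  2  2  3
  f 3  3  3  3  3
  h 4  3  4  4  4
Edit distance = dp[4][4] = 4

4


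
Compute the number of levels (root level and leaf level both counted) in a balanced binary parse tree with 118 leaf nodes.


In a balanced binary tree with n leaves the deepest leaf is ceil(log2(n)) edges below the root,
so counting node levels inclusive of root and leaves gives ceil(log2(n)) + 1 levels.
log2(118) = 6.8826
ceil(6.8826) = 7
levels = 7 + 1 = 8

8


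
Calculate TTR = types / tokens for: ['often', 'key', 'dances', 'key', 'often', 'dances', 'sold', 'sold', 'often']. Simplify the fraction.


Tokens: 9
Unique types: ('dances', 'key', 'often', 'sold') = 4
TTR = 4/9
Already in lowest terms.

4/9


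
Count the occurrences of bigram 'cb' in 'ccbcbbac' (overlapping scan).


Scanning 'ccbcbbac' for bigram 'cb':
  Position 0: 'cc' -> no
  Position 1: 'cb' -> MATCH
  Position 2: 'bc' -> no
  Position 3: 'cb' -> MATCH
  Position 4: 'bb' -> no
  Position 5: 'ba' -> no
  Position 6: 'ac' -> no
Total matches: 2

2


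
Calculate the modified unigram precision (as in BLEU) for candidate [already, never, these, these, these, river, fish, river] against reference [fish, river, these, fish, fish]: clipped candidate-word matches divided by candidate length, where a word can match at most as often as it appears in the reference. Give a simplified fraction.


Reference word counts: {'fish': 3, 'river': 1, 'these': 1}
Checking each candidate word (with clipping):
  'already' -> not in reference -> no match (matches: 0)
  'never' -> not in reference -> no match (matches: 0)
  'these' -> in reference (ref count 1, used 1/1) -> match (matches: 1)
  'these' -> ref count 1 already used up (1/1) -> clipped, no match (matches: 1)
  'these' -> ref count 1 already used up (1/1) -> clipped, no match (matches: 1)
  'river' -> in reference (ref count 1, used 1/1) -> match (matches: 2)
  'fish' -> in reference (ref count 3, used 1/3) -> match (matches: 3)
  'river' -> ref count 1 already used up (1/1) -> clipped, no match (matches: 3)
Clipped matches: 3, Candidate length: 8
Precision = 3/8

3/8


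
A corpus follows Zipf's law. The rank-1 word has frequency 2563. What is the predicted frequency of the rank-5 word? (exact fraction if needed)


Zipf's law: freq(rank) = f1 / rank
f1 = 2563, rank = 5
freq = 2563 / 5
GCD(2563, 5) = 1
Simplified: 2563/5

2563/5


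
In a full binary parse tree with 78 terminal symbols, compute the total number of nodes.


Leaf nodes (terminals): 78
Internal nodes = n - 1 = 78 - 1 = 77
Total = leaves + internal = 78 + 77 = 155

155


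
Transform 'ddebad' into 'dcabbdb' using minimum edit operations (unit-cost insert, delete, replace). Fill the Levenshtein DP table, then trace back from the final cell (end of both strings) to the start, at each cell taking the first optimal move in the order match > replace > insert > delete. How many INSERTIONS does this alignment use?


Edit distance = 4. Backtracking from cell (6, 7) with preference match > replace > insert > delete,
then listing the resulting alignment 'ddebad' -> 'dcabbdb' left to right:
  Step 1: keep 'd'
  Step 2: replace d->c
  Step 3: replace e->a
  Step 4: keep 'b'
  Step 5: replace a->b
  Step 6: keep 'd'
  Step 7: insert 'b' [insertion #1]
Total insertions: 1

1


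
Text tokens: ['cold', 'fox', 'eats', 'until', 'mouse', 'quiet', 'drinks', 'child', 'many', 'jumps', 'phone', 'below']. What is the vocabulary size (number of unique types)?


Listing all tokens and tracking unique types:
  Token 1: 'cold' -> NEW (unique so far: 1)
  Token 2: 'fox' -> NEW (unique so far: 2)
  Token 3: 'eats' -> NEW (unique so far: 3)
  Token 4: 'until' -> NEW (unique so far: 4)
  Token 5: 'mouse' -> NEW (unique so far: 5)
  Token 6: 'quiet' -> NEW (unique so far: 6)
  Token 7: 'drinks' -> NEW (unique so far: 7)
  Token 8: 'child' -> NEW (unique so far: 8)
  Token 9: 'many' -> NEW (unique so far: 9)
  Token 10: 'jumps' -> NEW (unique so far: 10)
  Token 11: 'phone' -> NEW (unique so far: 11)
  Token 12: 'below' -> NEW (unique so far: 12)
Unique types: ('below', 'child', 'cold', 'drinks', 'eats', 'fox', 'jumps', 'many', 'mouse', 'phone', 'quiet', 'until')
Vocabulary size: 12

12


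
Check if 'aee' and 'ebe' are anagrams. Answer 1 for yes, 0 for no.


Sort characters of 'aee': 'aee'
Sort characters of 'ebe': 'bee'
Sorted forms differ -> they are NOT anagrams
Result: 0

0


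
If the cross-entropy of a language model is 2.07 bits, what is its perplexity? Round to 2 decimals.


Perplexity formula: PP = 2^H
H = 2.07
PP = 2^2.07
Decompose: 2^2.07 = 2^2 * 2^0.07
2^2 = 4, 2^0.07 ~ 1.0497167
PP ~ 4 * 1.0497167 = 4.1988668
Rounded to 2 decimals: 4.20

4.20


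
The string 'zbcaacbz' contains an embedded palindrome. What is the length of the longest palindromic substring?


Scanning 'zbcaacbz' for palindromic substrings.
Substring at positions 0-7: 'zbcaacbz'.
Check: reverse('zbcaacbz') = 'zbcaacbz' -> palindrome confirmed.
No longer palindromic substring exists; longest length = 8

8


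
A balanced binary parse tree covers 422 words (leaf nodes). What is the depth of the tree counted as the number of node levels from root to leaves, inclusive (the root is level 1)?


In a balanced binary tree with n leaves the deepest leaf is ceil(log2(n)) edges below the root,
so counting node levels inclusive of root and leaves gives ceil(log2(n)) + 1 levels.
log2(422) = 8.7211
ceil(8.7211) = 9
levels = 9 + 1 = 10

10


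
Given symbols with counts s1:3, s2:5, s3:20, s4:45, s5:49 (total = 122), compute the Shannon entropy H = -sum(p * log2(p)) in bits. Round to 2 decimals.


Computing entropy H = -sum(p_i * log2(p_i)):
  s1: p = 3/122 = 0.0246, -p*log2(p) = 0.1315
  s2: p = 5/122 = 0.0410, -p*log2(p) = 0.1889
  s3: p = 20/122 = 0.1639, -p*log2(p) = 0.4277
  s4: p = 45/122 = 0.3689, -p*log2(p) = 0.5307
  s5: p = 49/122 = 0.4016, -p*log2(p) = 0.5286
H = sum of terms = 1.8074
Rounded to 2 decimals: 1.81

1.81


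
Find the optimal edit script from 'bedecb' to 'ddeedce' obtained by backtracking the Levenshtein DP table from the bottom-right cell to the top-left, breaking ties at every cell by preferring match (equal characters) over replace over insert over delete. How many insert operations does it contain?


Edit distance = 5. Backtracking from cell (6, 7) with preference match > replace > insert > delete,
then listing the resulting alignment 'bedecb' -> 'ddeedce' left to right:
  Step 1: insert 'd' [insertion #1]
  Step 2: replace b->d
  Step 3: keep 'e'
  Step 4: replace d->e
  Step 5: replace e->d
  Step 6: keep 'c'
  Step 7: replace b->e
Total insertions: 1

1


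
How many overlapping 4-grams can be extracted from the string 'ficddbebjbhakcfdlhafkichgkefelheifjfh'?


String 'ficddbebjbhakcfdlhafkichgkefelheifjfh' has length L = 37.
Number of overlapping n-grams = L - n + 1
Substituting: 37 - 4 + 1 = 34

34


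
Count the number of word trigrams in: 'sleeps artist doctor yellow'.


Word trigrams from [4] words:
  Trigram 1: (sleeps artist doctor)
  Trigram 2: (artist doctor yellow)
Total word trigrams: 4 - 2 = 2

2


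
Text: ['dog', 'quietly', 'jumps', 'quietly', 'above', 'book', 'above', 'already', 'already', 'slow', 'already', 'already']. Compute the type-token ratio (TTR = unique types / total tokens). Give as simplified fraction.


Tokens: 12
Unique types: ('above', 'already', 'book', 'dog', 'jumps', 'quietly', 'slow') = 7
TTR = 7/12
Already in lowest terms.

7/12


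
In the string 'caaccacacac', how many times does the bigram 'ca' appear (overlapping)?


Scanning 'caaccacacac' for bigram 'ca':
  Position 0: 'ca' -> MATCH
  Position 1: 'aa' -> no
  Position 2: 'ac' -> no
  Position 3: 'cc' -> no
  Position 4: 'ca' -> MATCH
  Position 5: 'ac' -> no
  Position 6: 'ca' -> MATCH
  Position 7: 'ac' -> no
  Position 8: 'ca' -> MATCH
  Position 9: 'ac' -> no
Total matches: 4

4


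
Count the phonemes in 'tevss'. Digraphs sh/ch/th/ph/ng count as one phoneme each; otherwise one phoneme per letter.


Parsing 'tevss' greedily, digraphs first:
  't' -> consonant phoneme (phonemes so far: 1)
  'e' -> vowel phoneme (phonemes so far: 2)
  'v' -> consonant phoneme (phonemes so far: 3)
  's' -> consonant phoneme (phonemes so far: 4)
  's' -> consonant phoneme (phonemes so far: 5)
Total phonemes: 5

5


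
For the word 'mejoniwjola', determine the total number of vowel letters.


Scanning each character of 'mejoniwjola':
  Position 1: 'm' -> consonant (running count: 0)
  Position 2: 'e' -> vowel (running count: 1)
  Position 3: 'j' -> consonant (running count: 1)
  Position 4: 'o' -> vowel (running count: 2)
  Position 5: 'n' -> consonant (running count: 2)
  Position 6: 'i' -> vowel (running count: 3)
  Position 7: 'w' -> consonant (running count: 3)
  Position 8: 'j' -> consonant (running count: 3)
  Position 9: 'o' -> vowel (running count: 4)
  Position 10: 'l' -> consonant (running count: 4)
  Position 11: 'a' -> vowel (running count: 5)
Total vowels: 5

5


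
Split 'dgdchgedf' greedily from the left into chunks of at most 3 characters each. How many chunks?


'dgdchgedf' has 9 characters.
Chunking with max size 3:
  Chunk 1: 'dgd' (positions 0-2)
  Chunk 2: 'chg' (positions 3-5)
  Chunk 3: 'edf' (positions 6-8)
Total chunks: ceil(9 / 3) = 3

3


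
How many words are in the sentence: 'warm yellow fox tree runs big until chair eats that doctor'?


Counting words by splitting on spaces:
  Word 1: 'warm'
  Word 2: 'yellow'
  Word 3: 'fox'
  Word 4: 'tree'
  Word 5: 'runs'
  Word 6: 'big'
  Word 7: 'until'
  Word 8: 'chair'
  Word 9: 'eats'
  Word 10: 'that'
  Word 11: 'doctor'
Total words: 11

11


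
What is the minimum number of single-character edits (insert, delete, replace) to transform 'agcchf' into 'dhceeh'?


Building DP table for s1='agcchf' (len 6) and s2='dhceeh' (len 6):
       d  h  c  e  e  h
    0  1  2  3  4  5  6
  a 1  1  2  3  4  5  6
  g 2  2  2  3  4  5  6
  c 3  3  3  2  3  4  5
  c 4  4  4  3  3  4  5
  h 5  5  4  4  4  4  4
  f 6  6  5  5  5  5  5
Edit distance = dp[6][6] = 5

5


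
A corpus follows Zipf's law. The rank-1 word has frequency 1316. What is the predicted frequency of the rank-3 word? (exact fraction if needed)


Zipf's law: freq(rank) = f1 / rank
f1 = 1316, rank = 3
freq = 1316 / 3
GCD(1316, 3) = 1
Simplified: 1316/3

1316/3


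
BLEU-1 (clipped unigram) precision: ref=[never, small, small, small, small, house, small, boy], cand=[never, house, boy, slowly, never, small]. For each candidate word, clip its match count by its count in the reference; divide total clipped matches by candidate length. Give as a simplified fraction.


Reference word counts: {'boy': 1, 'house': 1, 'never': 1, 'small': 5}
Checking each candidate word (with clipping):
  'never' -> in reference (ref count 1, used 1/1) -> match (matches: 1)
  'house' -> in reference (ref count 1, used 1/1) -> match (matches: 2)
  'boy' -> in reference (ref count 1, used 1/1) -> match (matches: 3)
  'slowly' -> not in reference -> no match (matches: 3)
  'never' -> ref count 1 already used up (1/1) -> clipped, no match (matches: 3)
  'small' -> in reference (ref count 5, used 1/5) -> match (matches: 4)
Clipped matches: 4, Candidate length: 6
Precision = 4/6 = 2/3

2/3


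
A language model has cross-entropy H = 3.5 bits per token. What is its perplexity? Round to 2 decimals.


Perplexity formula: PP = 2^H
H = 3.5
PP = 2^3.5
Decompose: 2^3.5 = 2^3 * 2^0.5 = 2^3 * sqrt(2)
2^3 = 8, sqrt(2) ~ 1.4142136
PP ~ 8 * 1.4142136 = 11.3137088
Rounded to 2 decimals: 11.31

11.31


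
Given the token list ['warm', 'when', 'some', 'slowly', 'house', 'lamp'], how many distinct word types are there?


Listing all tokens and tracking unique types:
  Token 1: 'warm' -> NEW (unique so far: 1)
  Token 2: 'when' -> NEW (unique so far: 2)
  Token 3: 'some' -> NEW (unique so far: 3)
  Token 4: 'slowly' -> NEW (unique so far: 4)
  Token 5: 'house' -> NEW (unique so far: 5)
  Token 6: 'lamp' -> NEW (unique so far: 6)
Unique types: ('house', 'lamp', 'slowly', 'some', 'warm', 'when')
Vocabulary size: 6

6


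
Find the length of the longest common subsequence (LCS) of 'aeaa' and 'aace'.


DP table for LCS of 'aeaa' and 'aace':
       a  a  c  e
    0  0  0  0  0
  a 0  1  1  1  1
  e 0  1  1  1  2
  a 0  1  2  2  2
  a 0  1  2  2  2
LCS: 'ae'
LCS length = 2

2


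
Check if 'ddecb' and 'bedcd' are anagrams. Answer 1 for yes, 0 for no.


Sort characters of 'ddecb': 'bcdde'
Sort characters of 'bedcd': 'bcdde'
Sorted forms match -> they ARE anagrams
Result: 1

1


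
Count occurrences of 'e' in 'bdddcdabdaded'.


Scanning 'bdddcdabdaded' for 'e':
  Position 11: 'e' -> MATCH (count: 1)
Total occurrences of 'e': 1

1


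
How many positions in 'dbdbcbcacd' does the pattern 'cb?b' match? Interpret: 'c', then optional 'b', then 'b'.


Pattern: cb?b means 'c', then optional 'b', then 'b'.
Scanning 'dbdbcbcacd' position-by-position:
  Pos 0: window 'dbd' -> no
  Pos 1: window 'bdb' -> no
  Pos 2: window 'dbc' -> no
  Pos 3: window 'bcb' -> no
  Pos 4: window 'cbc' -> MATCH
  Pos 5: window 'bca' -> no
  Pos 6: window 'cac' -> no
  Pos 7: window 'acd' -> no
  Pos 8: window 'cd' -> no
  Pos 9: window 'd' -> no
Total matches: 1

1


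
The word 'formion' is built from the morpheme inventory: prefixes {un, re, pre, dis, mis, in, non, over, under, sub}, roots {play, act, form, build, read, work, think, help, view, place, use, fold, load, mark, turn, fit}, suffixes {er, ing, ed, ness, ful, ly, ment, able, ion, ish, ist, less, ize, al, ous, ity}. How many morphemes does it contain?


Segmenting 'formion' against the inventory:
  'form' -> root (morpheme 1)
  'ion' -> suffix (morpheme 2)
Total morphemes: 2

2


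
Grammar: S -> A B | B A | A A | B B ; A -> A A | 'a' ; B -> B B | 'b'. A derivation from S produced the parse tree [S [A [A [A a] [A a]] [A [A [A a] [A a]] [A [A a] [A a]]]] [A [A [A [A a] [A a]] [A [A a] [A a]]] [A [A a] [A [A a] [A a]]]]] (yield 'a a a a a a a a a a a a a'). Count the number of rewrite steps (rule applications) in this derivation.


Every bracketed nonterminal node [X ...] in the tree is produced by exactly one rule application.
Reading the tree off as a leftmost derivation:
  Step 1: S  =>  A A   (applied S -> A A)
  Step 2: A A  =>  A A A   (applied A -> A A)
  Step 3: A A A  =>  A A A A   (applied A -> A A)
  Step 4: A A A A  =>  a A A A   (applied A -> a)
  Step 5: a A A A  =>  a a A A   (applied A -> a)
  Step 6: a a A A  =>  a a A A A   (applied A -> A A)
  Step 7: a a A A A  =>  a a A A A A   (applied A -> A A)
  Step 8: a a A A A A  =>  a a a A A A   (applied A -> a)
  Step 9: a a a A A A  =>  a a a a A A   (applied A -> a)
  Step 10: a a a a A A  =>  a a a a A A A   (applied A -> A A)
  Step 11: a a a a A A A  =>  a a a a a A A   (applied A -> a)
  Step 12: a a a a a A A  =>  a a a a a a A   (applied A -> a)
  Step 13: a a a a a a A  =>  a a a a a a A A   (applied A -> A A)
  Step 14: a a a a a a A A  =>  a a a a a a A A A   (applied A -> A A)
  Step 15: a a a a a a A A A  =>  a a a a a a A A A A   (applied A -> A A)
  Step 16: a a a a a a A A A A  =>  a a a a a a a A A A   (applied A -> a)
  Step 17: a a a a a a a A A A  =>  a a a a a a a a A A   (applied A -> a)
  Step 18: a a a a a a a a A A  =>  a a a a a a a a A A A   (applied A -> A A)
  Step 19: a a a a a a a a A A A  =>  a a a a a a a a a A A   (applied A -> a)
  Step 20: a a a a a a a a a A A  =>  a a a a a a a a a a A   (applied A -> a)
  Step 21: a a a a a a a a a a A  =>  a a a a a a a a a a A A   (applied A -> A A)
  Step 22: a a a a a a a a a a A A  =>  a a a a a a a a a a a A   (applied A -> a)
  Step 23: a a a a a a a a a a a A  =>  a a a a a a a a a a a A A   (applied A -> A A)
  Step 24: a a a a a a a a a a a A A  =>  a a a a a a a a a a a a A   (applied A -> a)
  Step 25: a a a a a a a a a a a a A  =>  a a a a a a a a a a a a a   (applied A -> a)
Final yield: a a a a a a a a a a a a a
Total rewrite steps: 25

25


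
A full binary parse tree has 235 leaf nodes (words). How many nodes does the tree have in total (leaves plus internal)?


Leaf nodes (terminals): 235
Internal nodes = n - 1 = 235 - 1 = 234
Total = leaves + internal = 235 + 234 = 469

469


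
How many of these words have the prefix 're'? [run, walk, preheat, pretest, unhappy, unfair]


Checking each word for prefix 're':
  'run' -> no (count: 0)
  'walk' -> no (count: 0)
  'preheat' -> no (count: 0)
  'pretest' -> no (count: 0)
  'unhappy' -> no (count: 0)
  'unfair' -> no (count: 0)
Total with prefix 're': 0

0


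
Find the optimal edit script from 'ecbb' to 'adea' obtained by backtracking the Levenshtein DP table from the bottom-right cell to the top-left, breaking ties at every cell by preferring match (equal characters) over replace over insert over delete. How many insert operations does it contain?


Edit distance = 4. Backtracking from cell (4, 4) with preference match > replace > insert > delete,
then listing the resulting alignment 'ecbb' -> 'adea' left to right:
  Step 1: replace e->a
  Step 2: replace c->d
  Step 3: replace b->e
  Step 4: replace b->a
Total insertions: 0

0


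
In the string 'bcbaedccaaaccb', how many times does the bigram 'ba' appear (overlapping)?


Scanning 'bcbaedccaaaccb' for bigram 'ba':
  Position 0: 'bc' -> no
  Position 1: 'cb' -> no
  Position 2: 'ba' -> MATCH
  Position 3: 'ae' -> no
  Position 4: 'ed' -> no
  Position 5: 'dc' -> no
  Position 6: 'cc' -> no
  Position 7: 'ca' -> no
  Position 8: 'aa' -> no
  Position 9: 'aa' -> no
  Position 10: 'ac' -> no
  Position 11: 'cc' -> no
  Position 12: 'cb' -> no
Total matches: 1

1


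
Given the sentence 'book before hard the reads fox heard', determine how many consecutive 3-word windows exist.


Word trigrams from [7] words:
  Trigram 1: (book before hard)
  Trigram 2: (before hard the)
  Trigram 3: (hard the reads)
  Trigram 4: (the reads fox)
  Trigram 5: (reads fox heard)
Total word trigrams: 7 - 2 = 5

5


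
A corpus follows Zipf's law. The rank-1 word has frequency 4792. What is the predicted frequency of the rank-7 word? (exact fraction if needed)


Zipf's law: freq(rank) = f1 / rank
f1 = 4792, rank = 7
freq = 4792 / 7
GCD(4792, 7) = 1
Simplified: 4792/7

4792/7


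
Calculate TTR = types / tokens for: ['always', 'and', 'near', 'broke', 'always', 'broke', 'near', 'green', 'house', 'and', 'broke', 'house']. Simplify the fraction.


Tokens: 12
Unique types: ('always', 'and', 'broke', 'green', 'house', 'near') = 6
TTR = 6/12
Simplify: divide both by 6 -> 1/2
TTR = 1/2

1/2


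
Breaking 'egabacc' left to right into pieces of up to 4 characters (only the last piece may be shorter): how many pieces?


'egabacc' has 7 characters.
Chunking with max size 4:
  Chunk 1: 'egab' (positions 0-3)
  Chunk 2: 'acc' (positions 4-6)
Total chunks: ceil(7 / 4) = 2

2


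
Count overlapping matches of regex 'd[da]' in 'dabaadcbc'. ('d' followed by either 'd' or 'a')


Pattern: d[da] means 'd' followed by either 'd' or 'a'.
Scanning 'dabaadcbc' position-by-position:
  Pos 0: window 'da' -> MATCH
  Pos 1: window 'ab' -> no
  Pos 2: window 'ba' -> no
  Pos 3: window 'aa' -> no
  Pos 4: window 'ad' -> no
  Pos 5: window 'dc' -> no
  Pos 6: window 'cb' -> no
  Pos 7: window 'bc' -> no
  Pos 8: window 'c' -> no
Total matches: 1

1


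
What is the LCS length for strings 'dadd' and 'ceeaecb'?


DP table for LCS of 'dadd' and 'ceeaecb':
       c  e  e  a  e  c  b
    0  0  0  0  0  0  0  0
  d 0  0  0  0  0  0  0  0
  a 0  0  0  0  1  1  1  1
  d 0  0  0  0  1  1  1  1
  d 0  0  0  0  1  1  1  1
LCS: 'a'
LCS length = 1

1


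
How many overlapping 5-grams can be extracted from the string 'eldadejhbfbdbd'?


String 'eldadejhbfbdbd' has length L = 14.
Number of overlapping n-grams = L - n + 1
Substituting: 14 - 5 + 1 = 10

10


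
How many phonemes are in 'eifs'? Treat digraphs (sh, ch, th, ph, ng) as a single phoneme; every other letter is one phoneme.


Parsing 'eifs' greedily, digraphs first:
  'e' -> vowel phoneme (phonemes so far: 1)
  'i' -> vowel phoneme (phonemes so far: 2)
  'f' -> consonant phoneme (phonemes so far: 3)
  's' -> consonant phoneme (phonemes so far: 4)
Total phonemes: 4

4


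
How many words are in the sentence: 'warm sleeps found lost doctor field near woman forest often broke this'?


Counting words by splitting on spaces:
  Word 1: 'warm'
  Word 2: 'sleeps'
  Word 3: 'found'
  Word 4: 'lost'
  Word 5: 'doctor'
  Word 6: 'field'
  Word 7: 'near'
  Word 8: 'woman'
  Word 9: 'forest'
  Word 10: 'often'
  Word 11: 'broke'
  Word 12: 'this'
Total words: 12

12


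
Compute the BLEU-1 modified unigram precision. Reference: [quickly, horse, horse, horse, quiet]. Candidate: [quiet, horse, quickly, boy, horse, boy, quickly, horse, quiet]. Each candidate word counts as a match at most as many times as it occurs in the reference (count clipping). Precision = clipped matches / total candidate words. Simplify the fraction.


Reference word counts: {'horse': 3, 'quickly': 1, 'quiet': 1}
Checking each candidate word (with clipping):
  'quiet' -> in reference (ref count 1, used 1/1) -> match (matches: 1)
  'horse' -> in reference (ref count 3, used 1/3) -> match (matches: 2)
  'quickly' -> in reference (ref count 1, used 1/1) -> match (matches: 3)
  'boy' -> not in reference -> no match (matches: 3)
  'horse' -> in reference (ref count 3, used 2/3) -> match (matches: 4)
  'boy' -> not in reference -> no match (matches: 4)
  'quickly' -> ref count 1 already used up (1/1) -> clipped, no match (matches: 4)
  'horse' -> in reference (ref count 3, used 3/3) -> match (matches: 5)
  'quiet' -> ref count 1 already used up (1/1) -> clipped, no match (matches: 5)
Clipped matches: 5, Candidate length: 9
Precision = 5/9

5/9


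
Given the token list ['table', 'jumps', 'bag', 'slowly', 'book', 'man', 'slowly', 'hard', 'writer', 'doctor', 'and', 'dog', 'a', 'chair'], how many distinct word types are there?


Listing all tokens and tracking unique types:
  Token 1: 'table' -> NEW (unique so far: 1)
  Token 2: 'jumps' -> NEW (unique so far: 2)
  Token 3: 'bag' -> NEW (unique so far: 3)
  Token 4: 'slowly' -> NEW (unique so far: 4)
  Token 5: 'book' -> NEW (unique so far: 5)
  Token 6: 'man' -> NEW (unique so far: 6)
  Token 7: 'slowly' -> duplicate (unique so far: 6)
  Token 8: 'hard' -> NEW (unique so far: 7)
  Token 9: 'writer' -> NEW (unique so far: 8)
  Token 10: 'doctor' -> NEW (unique so far: 9)
  Token 11: 'and' -> NEW (unique so far: 10)
  Token 12: 'dog' -> NEW (unique so far: 11)
  Token 13: 'a' -> NEW (unique so far: 12)
  Token 14: 'chair' -> NEW (unique so far: 13)
Unique types: ('a', 'and', 'bag', 'book', 'chair', 'doctor', 'dog', 'hard', 'jumps', 'man', 'slowly', 'table', 'writer')
Vocabulary size: 13

13


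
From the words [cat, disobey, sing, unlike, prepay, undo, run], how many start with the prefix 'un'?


Checking each word for prefix 'un':
  'cat' -> no (count: 0)
  'disobey' -> no (count: 0)
  'sing' -> no (count: 0)
  'unlike' -> YES, starts with 'un' (count: 1)
  'prepay' -> no (count: 1)
  'undo' -> YES, starts with 'un' (count: 2)
  'run' -> no (count: 2)
Total with prefix 'un': 2

2
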